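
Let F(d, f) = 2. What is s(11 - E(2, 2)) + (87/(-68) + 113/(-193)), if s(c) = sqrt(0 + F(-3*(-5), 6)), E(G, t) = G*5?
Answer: -24475/13124 + sqrt(2) ≈ -0.45069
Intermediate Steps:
E(G, t) = 5*G
s(c) = sqrt(2) (s(c) = sqrt(0 + 2) = sqrt(2))
s(11 - E(2, 2)) + (87/(-68) + 113/(-193)) = sqrt(2) + (87/(-68) + 113/(-193)) = sqrt(2) + (87*(-1/68) + 113*(-1/193)) = sqrt(2) + (-87/68 - 113/193) = sqrt(2) - 24475/13124 = -24475/13124 + sqrt(2)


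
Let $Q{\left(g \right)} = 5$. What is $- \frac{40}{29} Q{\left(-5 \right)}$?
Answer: $- \frac{200}{29} \approx -6.8966$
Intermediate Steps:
$- \frac{40}{29} Q{\left(-5 \right)} = - \frac{40}{29} \cdot 5 = \left(-40\right) \frac{1}{29} \cdot 5 = \left(- \frac{40}{29}\right) 5 = - \frac{200}{29}$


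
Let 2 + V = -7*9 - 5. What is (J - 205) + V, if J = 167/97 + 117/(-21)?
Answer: -189339/679 ≈ -278.85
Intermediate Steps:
V = -70 (V = -2 + (-7*9 - 5) = -2 + (-63 - 5) = -2 - 68 = -70)
J = -2614/679 (J = 167*(1/97) + 117*(-1/21) = 167/97 - 39/7 = -2614/679 ≈ -3.8498)
(J - 205) + V = (-2614/679 - 205) - 70 = -141809/679 - 70 = -189339/679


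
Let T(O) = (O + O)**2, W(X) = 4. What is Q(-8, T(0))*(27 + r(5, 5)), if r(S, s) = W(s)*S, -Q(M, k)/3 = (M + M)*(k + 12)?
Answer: 27072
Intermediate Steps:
T(O) = 4*O**2 (T(O) = (2*O)**2 = 4*O**2)
Q(M, k) = -6*M*(12 + k) (Q(M, k) = -3*(M + M)*(k + 12) = -3*2*M*(12 + k) = -6*M*(12 + k))
r(S, s) = 4*S
Q(-8, T(0))*(27 + r(5, 5)) = (-6*(-8)*(12 + 4*0**2))*(27 + 4*5) = (-6*(-8)*(12 + 4*0))*(27 + 20) = -6*(-8)*(12 + 0)*47 = -6*(-8)*12*47 = 576*47 = 27072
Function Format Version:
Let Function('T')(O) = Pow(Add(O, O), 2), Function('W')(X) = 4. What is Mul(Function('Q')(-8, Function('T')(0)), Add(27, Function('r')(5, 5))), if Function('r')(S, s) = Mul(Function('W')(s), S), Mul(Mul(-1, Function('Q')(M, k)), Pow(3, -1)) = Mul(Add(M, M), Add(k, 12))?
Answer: 27072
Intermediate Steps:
Function('T')(O) = Mul(4, Pow(O, 2)) (Function('T')(O) = Pow(Mul(2, O), 2) = Mul(4, Pow(O, 2)))
Function('Q')(M, k) = Mul(-6, M, Add(12, k)) (Function('Q')(M, k) = Mul(-3, Mul(Add(M, M), Add(k, 12))) = Mul(-3, Mul(Mul(2, M), Add(12, k))) = Mul(-3, Mul(2, M, Add(12, k))) = Mul(-6, M, Add(12, k)))
Function('r')(S, s) = Mul(4, S)
Mul(Function('Q')(-8, Function('T')(0)), Add(27, Function('r')(5, 5))) = Mul(Mul(-6, -8, Add(12, Mul(4, Pow(0, 2)))), Add(27, Mul(4, 5))) = Mul(Mul(-6, -8, Add(12, Mul(4, 0))), Add(27, 20)) = Mul(Mul(-6, -8, Add(12, 0)), 47) = Mul(Mul(-6, -8, 12), 47) = Mul(576, 47) = 27072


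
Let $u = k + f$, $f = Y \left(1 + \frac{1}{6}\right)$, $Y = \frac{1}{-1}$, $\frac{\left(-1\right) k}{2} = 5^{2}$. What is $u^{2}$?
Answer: $\frac{94249}{36} \approx 2618.0$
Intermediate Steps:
$k = -50$ ($k = - 2 \cdot 5^{2} = \left(-2\right) 25 = -50$)
$Y = -1$
$f = - \frac{7}{6}$ ($f = - (1 + \frac{1}{6}) = \left(-1\right) \frac{7}{6} = - \frac{7}{6} \approx -1.1667$)
$u = - \frac{307}{6}$ ($u = -50 - \frac{7}{6} = - \frac{307}{6} \approx -51.167$)
$u^{2} = \left(- \frac{307}{6}\right)^{2} = \frac{94249}{36}$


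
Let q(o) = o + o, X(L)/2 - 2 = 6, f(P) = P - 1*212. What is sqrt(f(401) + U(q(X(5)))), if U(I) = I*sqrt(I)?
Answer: sqrt(189 + 128*sqrt(2)) ≈ 19.236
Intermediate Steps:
f(P) = -212 + P (f(P) = P - 212 = -212 + P)
X(L) = 16 (X(L) = 4 + 2*6 = 4 + 12 = 16)
q(o) = 2*o
U(I) = I**(3/2)
sqrt(f(401) + U(q(X(5)))) = sqrt((-212 + 401) + (2*16)**(3/2)) = sqrt(189 + 32**(3/2)) = sqrt(189 + 128*sqrt(2))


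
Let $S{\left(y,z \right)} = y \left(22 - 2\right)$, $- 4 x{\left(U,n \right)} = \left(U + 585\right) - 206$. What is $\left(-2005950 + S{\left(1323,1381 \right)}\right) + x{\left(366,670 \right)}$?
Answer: $- \frac{7918705}{4} \approx -1.9797 \cdot 10^{6}$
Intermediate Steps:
$x{\left(U,n \right)} = - \frac{379}{4} - \frac{U}{4}$ ($x{\left(U,n \right)} = - \frac{\left(U + 585\right) - 206}{4} = - \frac{\left(585 + U\right) - 206}{4} = - \frac{379 + U}{4} = - \frac{379}{4} - \frac{U}{4}$)
$S{\left(y,z \right)} = 20 y$ ($S{\left(y,z \right)} = y 20 = 20 y$)
$\left(-2005950 + S{\left(1323,1381 \right)}\right) + x{\left(366,670 \right)} = \left(-2005950 + 20 \cdot 1323\right) - \frac{745}{4} = \left(-2005950 + 26460\right) - \frac{745}{4} = -1979490 - \frac{745}{4} = - \frac{7918705}{4}$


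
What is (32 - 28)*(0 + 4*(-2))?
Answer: -32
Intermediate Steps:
(32 - 28)*(0 + 4*(-2)) = 4*(0 - 8) = 4*(-8) = -32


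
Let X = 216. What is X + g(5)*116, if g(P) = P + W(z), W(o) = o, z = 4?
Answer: 1260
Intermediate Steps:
g(P) = 4 + P (g(P) = P + 4 = 4 + P)
X + g(5)*116 = 216 + (4 + 5)*116 = 216 + 9*116 = 216 + 1044 = 1260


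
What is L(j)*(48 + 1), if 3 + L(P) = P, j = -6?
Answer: -441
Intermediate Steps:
L(P) = -3 + P
L(j)*(48 + 1) = (-3 - 6)*(48 + 1) = -9*49 = -441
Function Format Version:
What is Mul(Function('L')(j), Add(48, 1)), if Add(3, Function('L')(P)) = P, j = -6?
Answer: -441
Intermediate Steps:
Function('L')(P) = Add(-3, P)
Mul(Function('L')(j), Add(48, 1)) = Mul(Add(-3, -6), Add(48, 1)) = Mul(-9, 49) = -441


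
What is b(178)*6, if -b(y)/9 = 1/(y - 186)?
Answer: 27/4 ≈ 6.7500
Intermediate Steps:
b(y) = -9/(-186 + y) (b(y) = -9/(y - 186) = -9/(-186 + y))
b(178)*6 = -9/(-186 + 178)*6 = -9/(-8)*6 = -9*(-1/8)*6 = (9/8)*6 = 27/4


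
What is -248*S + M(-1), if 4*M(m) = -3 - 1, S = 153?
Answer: -37945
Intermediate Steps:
M(m) = -1 (M(m) = (-3 - 1)/4 = (¼)*(-4) = -1)
-248*S + M(-1) = -248*153 - 1 = -37944 - 1 = -37945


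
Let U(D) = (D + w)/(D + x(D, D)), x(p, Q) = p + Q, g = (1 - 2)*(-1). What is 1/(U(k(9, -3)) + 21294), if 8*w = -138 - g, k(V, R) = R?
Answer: 72/1533331 ≈ 4.6957e-5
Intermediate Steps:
g = 1 (g = -1*(-1) = 1)
x(p, Q) = Q + p
w = -139/8 (w = (-138 - 1*1)/8 = (-138 - 1)/8 = (1/8)*(-139) = -139/8 ≈ -17.375)
U(D) = (-139/8 + D)/(3*D) (U(D) = (D - 139/8)/(D + (D + D)) = (-139/8 + D)/(D + 2*D) = (-139/8 + D)/((3*D)) = (-139/8 + D)*(1/(3*D)) = (-139/8 + D)/(3*D))
1/(U(k(9, -3)) + 21294) = 1/((1/24)*(-139 + 8*(-3))/(-3) + 21294) = 1/((1/24)*(-1/3)*(-139 - 24) + 21294) = 1/((1/24)*(-1/3)*(-163) + 21294) = 1/(163/72 + 21294) = 1/(1533331/72) = 72/1533331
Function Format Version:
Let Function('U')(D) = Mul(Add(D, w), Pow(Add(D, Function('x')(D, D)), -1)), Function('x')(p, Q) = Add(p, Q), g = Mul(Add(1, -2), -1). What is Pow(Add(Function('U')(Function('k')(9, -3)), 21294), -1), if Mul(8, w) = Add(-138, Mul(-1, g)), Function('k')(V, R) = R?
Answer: Rational(72, 1533331) ≈ 4.6957e-5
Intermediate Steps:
g = 1 (g = Mul(-1, -1) = 1)
Function('x')(p, Q) = Add(Q, p)
w = Rational(-139, 8) (w = Mul(Rational(1, 8), Add(-138, Mul(-1, 1))) = Mul(Rational(1, 8), Add(-138, -1)) = Mul(Rational(1, 8), -139) = Rational(-139, 8) ≈ -17.375)
Function('U')(D) = Mul(Rational(1, 3), Pow(D, -1), Add(Rational(-139, 8), D)) (Function('U')(D) = Mul(Add(D, Rational(-139, 8)), Pow(Add(D, Add(D, D)), -1)) = Mul(Add(Rational(-139, 8), D), Pow(Add(D, Mul(2, D)), -1)) = Mul(Add(Rational(-139, 8), D), Pow(Mul(3, D), -1)) = Mul(Add(Rational(-139, 8), D), Mul(Rational(1, 3), Pow(D, -1))) = Mul(Rational(1, 3), Pow(D, -1), Add(Rational(-139, 8), D)))
Pow(Add(Function('U')(Function('k')(9, -3)), 21294), -1) = Pow(Add(Mul(Rational(1, 24), Pow(-3, -1), Add(-139, Mul(8, -3))), 21294), -1) = Pow(Add(Mul(Rational(1, 24), Rational(-1, 3), Add(-139, -24)), 21294), -1) = Pow(Add(Mul(Rational(1, 24), Rational(-1, 3), -163), 21294), -1) = Pow(Add(Rational(163, 72), 21294), -1) = Pow(Rational(1533331, 72), -1) = Rational(72, 1533331)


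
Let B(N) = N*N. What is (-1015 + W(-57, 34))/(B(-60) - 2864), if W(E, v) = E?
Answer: -67/46 ≈ -1.4565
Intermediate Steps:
B(N) = N**2
(-1015 + W(-57, 34))/(B(-60) - 2864) = (-1015 - 57)/((-60)**2 - 2864) = -1072/(3600 - 2864) = -1072/736 = -1072*1/736 = -67/46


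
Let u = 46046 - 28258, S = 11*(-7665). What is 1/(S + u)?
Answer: -1/66527 ≈ -1.5031e-5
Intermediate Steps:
S = -84315
u = 17788
1/(S + u) = 1/(-84315 + 17788) = 1/(-66527) = -1/66527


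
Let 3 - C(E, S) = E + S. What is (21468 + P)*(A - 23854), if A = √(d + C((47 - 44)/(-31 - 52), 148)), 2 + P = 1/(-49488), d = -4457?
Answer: -12670164297289/24744 + 1062309407*I*√31702929/4107504 ≈ -5.1205e+8 + 1.4562e+6*I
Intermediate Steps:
C(E, S) = 3 - E - S (C(E, S) = 3 - (E + S) = 3 + (-E - S) = 3 - E - S)
P = -98977/49488 (P = -2 + 1/(-49488) = -2 - 1/49488 = -98977/49488 ≈ -2.0000)
A = I*√31702929/83 (A = √(-4457 + (3 - (47 - 44)/(-31 - 52) - 1*148)) = √(-4457 + (3 - 3/(-83) - 148)) = √(-4457 + (3 - 3*(-1)/83 - 148)) = √(-4457 + (3 - 1*(-3/83) - 148)) = √(-4457 + (3 + 3/83 - 148)) = √(-4457 - 12032/83) = √(-381963/83) = I*√31702929/83 ≈ 67.838*I)
(21468 + P)*(A - 23854) = (21468 - 98977/49488)*(I*√31702929/83 - 23854) = 1062309407*(-23854 + I*√31702929/83)/49488 = -12670164297289/24744 + 1062309407*I*√31702929/4107504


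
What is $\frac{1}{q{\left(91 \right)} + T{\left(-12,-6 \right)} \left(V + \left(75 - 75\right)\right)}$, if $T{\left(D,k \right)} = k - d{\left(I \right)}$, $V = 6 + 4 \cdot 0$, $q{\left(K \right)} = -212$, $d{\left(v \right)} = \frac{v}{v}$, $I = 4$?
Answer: $- \frac{1}{254} \approx -0.003937$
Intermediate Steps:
$d{\left(v \right)} = 1$
$V = 6$ ($V = 6 + 0 = 6$)
$T{\left(D,k \right)} = -1 + k$ ($T{\left(D,k \right)} = k - 1 = -1 + k$)
$\frac{1}{q{\left(91 \right)} + T{\left(-12,-6 \right)} \left(V + \left(75 - 75\right)\right)} = \frac{1}{-212 + \left(-1 - 6\right) \left(6 + \left(75 - 75\right)\right)} = \frac{1}{-212 - 7 \left(6 + \left(75 - 75\right)\right)} = \frac{1}{-212 - 7 \left(6 + 0\right)} = \frac{1}{-212 - 42} = \frac{1}{-254} = - \frac{1}{254}$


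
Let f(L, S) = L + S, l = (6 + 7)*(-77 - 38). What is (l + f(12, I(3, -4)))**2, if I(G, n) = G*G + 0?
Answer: 2172676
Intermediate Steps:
l = -1495 (l = 13*(-115) = -1495)
I(G, n) = G**2 (I(G, n) = G**2 + 0 = G**2)
(l + f(12, I(3, -4)))**2 = (-1495 + (12 + 3**2))**2 = (-1495 + (12 + 9))**2 = (-1495 + 21)**2 = (-1474)**2 = 2172676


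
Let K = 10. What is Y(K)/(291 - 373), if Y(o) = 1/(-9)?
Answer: 1/738 ≈ 0.0013550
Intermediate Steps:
Y(o) = -⅑
Y(K)/(291 - 373) = -1/(9*(291 - 373)) = -⅑/(-82) = -⅑*(-1/82) = 1/738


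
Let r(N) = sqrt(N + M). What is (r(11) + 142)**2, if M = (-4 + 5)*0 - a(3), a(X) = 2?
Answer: 21025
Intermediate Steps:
M = -2 (M = (-4 + 5)*0 - 1*2 = 1*0 - 2 = 0 - 2 = -2)
r(N) = sqrt(-2 + N) (r(N) = sqrt(N - 2) = sqrt(-2 + N))
(r(11) + 142)**2 = (sqrt(-2 + 11) + 142)**2 = (sqrt(9) + 142)**2 = (3 + 142)**2 = 145**2 = 21025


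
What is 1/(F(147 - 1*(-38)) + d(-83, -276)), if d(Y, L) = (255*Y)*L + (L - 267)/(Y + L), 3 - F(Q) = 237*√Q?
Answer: 16730313296/97730840066423243 + 10181599*√185/1465962600996348645 ≈ 1.7128e-7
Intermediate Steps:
F(Q) = 3 - 237*√Q
d(Y, L) = (-267 + L)/(L + Y) + 255*L*Y (d(Y, L) = 255*L*Y + (-267 + L)/(L + Y) = (-267 + L)/(L + Y) + 255*L*Y)
1/(F(147 - 1*(-38)) + d(-83, -276)) = 1/((3 - 237*√(147 - 1*(-38))) + (-267 - 276 + 255*(-276)*(-83)² + 255*(-83)*(-276)²)/(-276 - 83)) = 1/((3 - 237*√(147 + 38)) + (-267 - 276 + 255*(-276)*6889 + 255*(-83)*76176)/(-359)) = 1/((3 - 237*√185) - (-267 - 276 - 484847820 - 1612265040)/359) = 1/((3 - 237*√185) - 1/359*(-2097113403)) = 1/((3 - 237*√185) + 2097113403/359) = 1/(2097114480/359 - 237*√185)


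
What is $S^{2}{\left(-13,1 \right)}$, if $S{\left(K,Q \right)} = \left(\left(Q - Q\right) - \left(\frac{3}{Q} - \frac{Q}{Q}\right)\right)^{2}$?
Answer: $16$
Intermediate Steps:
$S{\left(K,Q \right)} = \left(1 - \frac{3}{Q}\right)^{2}$ ($S{\left(K,Q \right)} = \left(0 + \left(- \frac{3}{Q} + 1\right)\right)^{2} = \left(0 + \left(1 - \frac{3}{Q}\right)\right)^{2} = \left(1 - \frac{3}{Q}\right)^{2}$)
$S^{2}{\left(-13,1 \right)} = \left(1^{-2} \left(-3 + 1\right)^{2}\right)^{2} = \left(1 \left(-2\right)^{2}\right)^{2} = \left(1 \cdot 4\right)^{2} = 4^{2} = 16$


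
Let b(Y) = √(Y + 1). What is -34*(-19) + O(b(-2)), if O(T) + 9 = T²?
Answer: 636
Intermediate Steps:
b(Y) = √(1 + Y)
O(T) = -9 + T²
-34*(-19) + O(b(-2)) = -34*(-19) + (-9 + (√(1 - 2))²) = 646 + (-9 + (√(-1))²) = 646 + (-9 + I²) = 646 + (-9 - 1) = 646 - 10 = 636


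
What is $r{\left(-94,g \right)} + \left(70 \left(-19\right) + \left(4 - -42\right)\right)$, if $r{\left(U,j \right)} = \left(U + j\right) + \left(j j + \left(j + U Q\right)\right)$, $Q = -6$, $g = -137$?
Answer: $17681$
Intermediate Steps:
$r{\left(U,j \right)} = j^{2} - 5 U + 2 j$ ($r{\left(U,j \right)} = \left(U + j\right) + \left(j j + \left(j + U \left(-6\right)\right)\right) = \left(U + j\right) - \left(- j - j^{2} + 6 U\right) = \left(U + j\right) + \left(j + j^{2} - 6 U\right) = j^{2} - 5 U + 2 j$)
$r{\left(-94,g \right)} + \left(70 \left(-19\right) + \left(4 - -42\right)\right) = \left(\left(-137\right)^{2} - -470 + 2 \left(-137\right)\right) + \left(70 \left(-19\right) + \left(4 - -42\right)\right) = \left(18769 + 470 - 274\right) + \left(-1330 + \left(4 + 42\right)\right) = 18965 + \left(-1330 + 46\right) = 18965 - 1284 = 17681$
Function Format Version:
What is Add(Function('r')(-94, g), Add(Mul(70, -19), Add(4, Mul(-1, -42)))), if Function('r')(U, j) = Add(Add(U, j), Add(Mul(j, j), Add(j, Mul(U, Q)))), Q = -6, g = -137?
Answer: 17681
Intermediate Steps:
Function('r')(U, j) = Add(Pow(j, 2), Mul(-5, U), Mul(2, j)) (Function('r')(U, j) = Add(Add(U, j), Add(Mul(j, j), Add(j, Mul(U, -6)))) = Add(Add(U, j), Add(Pow(j, 2), Add(j, Mul(-6, U)))) = Add(Add(U, j), Add(j, Pow(j, 2), Mul(-6, U))) = Add(Pow(j, 2), Mul(-5, U), Mul(2, j)))
Add(Function('r')(-94, g), Add(Mul(70, -19), Add(4, Mul(-1, -42)))) = Add(Add(Pow(-137, 2), Mul(-5, -94), Mul(2, -137)), Add(Mul(70, -19), Add(4, Mul(-1, -42)))) = Add(Add(18769, 470, -274), Add(-1330, Add(4, 42))) = Add(18965, Add(-1330, 46)) = Add(18965, -1284) = 17681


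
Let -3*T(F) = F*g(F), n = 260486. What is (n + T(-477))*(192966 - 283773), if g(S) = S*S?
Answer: -3308788870779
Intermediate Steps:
g(S) = S²
T(F) = -F³/3 (T(F) = -F*F²/3 = -F³/3)
(n + T(-477))*(192966 - 283773) = (260486 - ⅓*(-477)³)*(192966 - 283773) = (260486 - ⅓*(-108531333))*(-90807) = (260486 + 36177111)*(-90807) = 36437597*(-90807) = -3308788870779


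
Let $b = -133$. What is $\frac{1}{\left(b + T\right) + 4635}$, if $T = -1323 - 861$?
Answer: $\frac{1}{2318} \approx 0.00043141$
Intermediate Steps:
$T = -2184$
$\frac{1}{\left(b + T\right) + 4635} = \frac{1}{\left(-133 - 2184\right) + 4635} = \frac{1}{-2317 + 4635} = \frac{1}{2318}$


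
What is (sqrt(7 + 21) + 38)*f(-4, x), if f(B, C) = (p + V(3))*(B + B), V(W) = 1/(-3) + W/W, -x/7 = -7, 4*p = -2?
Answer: -152/3 - 8*sqrt(7)/3 ≈ -57.722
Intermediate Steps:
p = -1/2 (p = (1/4)*(-2) = -1/2 ≈ -0.50000)
x = 49 (x = -7*(-7) = 49)
V(W) = 2/3 (V(W) = 1*(-1/3) + 1 = -1/3 + 1 = 2/3)
f(B, C) = B/3 (f(B, C) = (-1/2 + 2/3)*(B + B) = (2*B)/6 = B/3)
(sqrt(7 + 21) + 38)*f(-4, x) = (sqrt(7 + 21) + 38)*((1/3)*(-4)) = (sqrt(28) + 38)*(-4/3) = (2*sqrt(7) + 38)*(-4/3) = (38 + 2*sqrt(7))*(-4/3) = -152/3 - 8*sqrt(7)/3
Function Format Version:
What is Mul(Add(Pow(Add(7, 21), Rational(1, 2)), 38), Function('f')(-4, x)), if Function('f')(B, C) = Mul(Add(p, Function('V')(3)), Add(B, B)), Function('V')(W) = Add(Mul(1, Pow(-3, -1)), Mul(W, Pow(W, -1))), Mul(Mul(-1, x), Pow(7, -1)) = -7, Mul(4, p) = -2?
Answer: Add(Rational(-152, 3), Mul(Rational(-8, 3), Pow(7, Rational(1, 2)))) ≈ -57.722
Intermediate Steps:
p = Rational(-1, 2) (p = Mul(Rational(1, 4), -2) = Rational(-1, 2) ≈ -0.50000)
x = 49 (x = Mul(-7, -7) = 49)
Function('V')(W) = Rational(2, 3) (Function('V')(W) = Add(Mul(1, Rational(-1, 3)), 1) = Add(Rational(-1, 3), 1) = Rational(2, 3))
Function('f')(B, C) = Mul(Rational(1, 3), B) (Function('f')(B, C) = Mul(Add(Rational(-1, 2), Rational(2, 3)), Add(B, B)) = Mul(Rational(1, 6), Mul(2, B)) = Mul(Rational(1, 3), B))
Mul(Add(Pow(Add(7, 21), Rational(1, 2)), 38), Function('f')(-4, x)) = Mul(Add(Pow(Add(7, 21), Rational(1, 2)), 38), Mul(Rational(1, 3), -4)) = Mul(Add(Pow(28, Rational(1, 2)), 38), Rational(-4, 3)) = Mul(Add(Mul(2, Pow(7, Rational(1, 2))), 38), Rational(-4, 3)) = Mul(Add(38, Mul(2, Pow(7, Rational(1, 2)))), Rational(-4, 3)) = Add(Rational(-152, 3), Mul(Rational(-8, 3), Pow(7, Rational(1, 2))))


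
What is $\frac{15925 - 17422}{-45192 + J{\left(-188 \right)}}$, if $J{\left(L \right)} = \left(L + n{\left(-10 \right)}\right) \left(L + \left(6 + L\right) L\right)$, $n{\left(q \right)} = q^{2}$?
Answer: $\frac{1497}{3039656} \approx 0.00049249$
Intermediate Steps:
$J{\left(L \right)} = \left(100 + L\right) \left(L + L \left(6 + L\right)\right)$ ($J{\left(L \right)} = \left(L + \left(-10\right)^{2}\right) \left(L + \left(6 + L\right) L\right) = \left(L + 100\right) \left(L + L \left(6 + L\right)\right) = \left(100 + L\right) \left(L + L \left(6 + L\right)\right)$)
$\frac{15925 - 17422}{-45192 + J{\left(-188 \right)}} = \frac{15925 - 17422}{-45192 - 188 \left(700 + \left(-188\right)^{2} + 107 \left(-188\right)\right)} = - \frac{1497}{-45192 - 188 \left(700 + 35344 - 20116\right)} = - \frac{1497}{-45192 - 2994464} = - \frac{1497}{-3039656} = \left(-1497\right) \left(- \frac{1}{3039656}\right) = \frac{1497}{3039656}$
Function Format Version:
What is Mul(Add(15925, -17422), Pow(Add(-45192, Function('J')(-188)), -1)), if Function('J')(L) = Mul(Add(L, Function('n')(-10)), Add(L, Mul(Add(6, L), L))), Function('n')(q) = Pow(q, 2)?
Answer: Rational(1497, 3039656) ≈ 0.00049249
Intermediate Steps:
Function('J')(L) = Mul(Add(100, L), Add(L, Mul(L, Add(6, L)))) (Function('J')(L) = Mul(Add(L, Pow(-10, 2)), Add(L, Mul(Add(6, L), L))) = Mul(Add(L, 100), Add(L, Mul(L, Add(6, L)))) = Mul(Add(100, L), Add(L, Mul(L, Add(6, L)))))
Mul(Add(15925, -17422), Pow(Add(-45192, Function('J')(-188)), -1)) = Mul(Add(15925, -17422), Pow(Add(-45192, Mul(-188, Add(700, Pow(-188, 2), Mul(107, -188)))), -1)) = Mul(-1497, Pow(Add(-45192, Mul(-188, Add(700, 35344, -20116))), -1)) = Mul(-1497, Pow(Add(-45192, Mul(-188, 15928)), -1)) = Mul(-1497, Pow(Add(-45192, -2994464), -1)) = Mul(-1497, Pow(-3039656, -1)) = Mul(-1497, Rational(-1, 3039656)) = Rational(1497, 3039656)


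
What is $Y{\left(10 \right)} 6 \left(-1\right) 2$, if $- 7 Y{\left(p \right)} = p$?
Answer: $\frac{120}{7} \approx 17.143$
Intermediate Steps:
$Y{\left(p \right)} = - \frac{p}{7}$
$Y{\left(10 \right)} 6 \left(-1\right) 2 = \left(- \frac{1}{7}\right) 10 \cdot 6 \left(-1\right) 2 = - \frac{10 \left(\left(-6\right) 2\right)}{7} = \left(- \frac{10}{7}\right) \left(-12\right) = \frac{120}{7}$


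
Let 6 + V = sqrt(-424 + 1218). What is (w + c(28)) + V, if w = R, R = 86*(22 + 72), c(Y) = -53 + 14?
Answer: 8039 + sqrt(794) ≈ 8067.2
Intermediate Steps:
c(Y) = -39
R = 8084 (R = 86*94 = 8084)
w = 8084
V = -6 + sqrt(794) (V = -6 + sqrt(-424 + 1218) = -6 + sqrt(794) ≈ 22.178)
(w + c(28)) + V = (8084 - 39) + (-6 + sqrt(794)) = 8045 + (-6 + sqrt(794)) = 8039 + sqrt(794)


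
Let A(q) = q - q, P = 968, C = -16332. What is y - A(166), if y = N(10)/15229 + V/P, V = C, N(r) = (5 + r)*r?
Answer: -62143707/3685418 ≈ -16.862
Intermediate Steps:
N(r) = r*(5 + r)
V = -16332
A(q) = 0
y = -62143707/3685418 (y = (10*(5 + 10))/15229 - 16332/968 = (10*15)*(1/15229) - 16332*1/968 = 150*(1/15229) - 4083/242 = 150/15229 - 4083/242 = -62143707/3685418 ≈ -16.862)
y - A(166) = -62143707/3685418 - 1*0 = -62143707/3685418 + 0 = -62143707/3685418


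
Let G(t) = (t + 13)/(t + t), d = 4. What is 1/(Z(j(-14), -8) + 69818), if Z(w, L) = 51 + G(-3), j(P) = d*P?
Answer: 3/209602 ≈ 1.4313e-5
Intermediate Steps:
j(P) = 4*P
G(t) = (13 + t)/(2*t) (G(t) = (13 + t)/((2*t)) = (13 + t)*(1/(2*t)) = (13 + t)/(2*t))
Z(w, L) = 148/3 (Z(w, L) = 51 + (1/2)*(13 - 3)/(-3) = 51 + (1/2)*(-1/3)*10 = 51 - 5/3 = 148/3)
1/(Z(j(-14), -8) + 69818) = 1/(148/3 + 69818) = 1/(209602/3) = 3/209602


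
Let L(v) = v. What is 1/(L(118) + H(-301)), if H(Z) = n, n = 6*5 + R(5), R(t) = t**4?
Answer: 1/773 ≈ 0.0012937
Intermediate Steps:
n = 655 (n = 6*5 + 5**4 = 30 + 625 = 655)
H(Z) = 655
1/(L(118) + H(-301)) = 1/(118 + 655) = 1/773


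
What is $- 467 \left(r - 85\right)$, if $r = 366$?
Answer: $-131227$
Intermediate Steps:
$- 467 \left(r - 85\right) = - 467 \left(366 - 85\right) = \left(-467\right) 281 = -131227$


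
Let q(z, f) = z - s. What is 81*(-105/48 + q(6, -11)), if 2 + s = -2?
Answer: 10125/16 ≈ 632.81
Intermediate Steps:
s = -4 (s = -2 - 2 = -4)
q(z, f) = 4 + z (q(z, f) = z - 1*(-4) = z + 4 = 4 + z)
81*(-105/48 + q(6, -11)) = 81*(-105/48 + (4 + 6)) = 81*(-105*1/48 + 10) = 81*(-35/16 + 10) = 81*(125/16) = 10125/16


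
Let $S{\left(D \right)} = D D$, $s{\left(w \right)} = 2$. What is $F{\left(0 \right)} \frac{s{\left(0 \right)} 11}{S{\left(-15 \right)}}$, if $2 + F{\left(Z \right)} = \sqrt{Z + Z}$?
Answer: $- \frac{44}{225} \approx -0.19556$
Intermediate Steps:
$S{\left(D \right)} = D^{2}$
$F{\left(Z \right)} = -2 + \sqrt{2} \sqrt{Z}$ ($F{\left(Z \right)} = -2 + \sqrt{Z + Z} = -2 + \sqrt{2 Z} = -2 + \sqrt{2} \sqrt{Z}$)
$F{\left(0 \right)} \frac{s{\left(0 \right)} 11}{S{\left(-15 \right)}} = \left(-2 + \sqrt{2} \sqrt{0}\right) \frac{2 \cdot 11}{\left(-15\right)^{2}} = \left(-2 + \sqrt{2} \cdot 0\right) \frac{22}{225} = \left(-2 + 0\right) 22 \cdot \frac{1}{225} = \left(-2\right) \frac{22}{225} = - \frac{44}{225}$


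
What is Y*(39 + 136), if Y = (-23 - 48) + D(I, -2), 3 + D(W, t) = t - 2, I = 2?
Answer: -13650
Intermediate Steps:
D(W, t) = -5 + t (D(W, t) = -3 + (t - 2) = -3 + (-2 + t) = -5 + t)
Y = -78 (Y = (-23 - 48) + (-5 - 2) = -71 - 7 = -78)
Y*(39 + 136) = -78*(39 + 136) = -78*175 = -13650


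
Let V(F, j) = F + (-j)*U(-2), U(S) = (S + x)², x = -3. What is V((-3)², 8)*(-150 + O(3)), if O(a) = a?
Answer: 28077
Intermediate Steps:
U(S) = (-3 + S)² (U(S) = (S - 3)² = (-3 + S)²)
V(F, j) = F - 25*j (V(F, j) = F + (-j)*(-3 - 2)² = F - j*(-5)² = F - j*25 = F - 25*j)
V((-3)², 8)*(-150 + O(3)) = ((-3)² - 25*8)*(-150 + 3) = (9 - 200)*(-147) = -191*(-147) = 28077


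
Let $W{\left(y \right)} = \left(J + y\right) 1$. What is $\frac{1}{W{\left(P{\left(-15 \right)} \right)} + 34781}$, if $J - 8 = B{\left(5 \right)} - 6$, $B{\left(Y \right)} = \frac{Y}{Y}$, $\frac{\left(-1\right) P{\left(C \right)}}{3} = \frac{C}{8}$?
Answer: $\frac{8}{278317} \approx 2.8744 \cdot 10^{-5}$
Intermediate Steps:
$P{\left(C \right)} = - \frac{3 C}{8}$ ($P{\left(C \right)} = - 3 \frac{C}{8} = - \frac{3 C}{8}$)
$B{\left(Y \right)} = 1$
$J = 3$ ($J = 8 + \left(1 - 6\right) = 8 - 5 = 3$)
$W{\left(y \right)} = 3 + y$ ($W{\left(y \right)} = \left(3 + y\right) 1 = 3 + y$)
$\frac{1}{W{\left(P{\left(-15 \right)} \right)} + 34781} = \frac{1}{\left(3 - - \frac{45}{8}\right) + 34781} = \frac{1}{\left(3 + \frac{45}{8}\right) + 34781} = \frac{1}{\frac{69}{8} + 34781} = \frac{1}{\frac{278317}{8}} = \frac{8}{278317}$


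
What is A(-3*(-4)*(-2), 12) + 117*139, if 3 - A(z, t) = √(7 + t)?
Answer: 16266 - √19 ≈ 16262.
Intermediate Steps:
A(z, t) = 3 - √(7 + t)
A(-3*(-4)*(-2), 12) + 117*139 = (3 - √(7 + 12)) + 117*139 = (3 - √19) + 16263 = 16266 - √19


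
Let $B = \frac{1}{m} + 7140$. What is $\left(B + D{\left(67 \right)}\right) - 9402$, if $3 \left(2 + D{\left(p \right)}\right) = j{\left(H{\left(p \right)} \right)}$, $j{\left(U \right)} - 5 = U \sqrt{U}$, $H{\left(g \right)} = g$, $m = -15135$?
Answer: $- \frac{11413472}{5045} + \frac{67 \sqrt{67}}{3} \approx -2079.5$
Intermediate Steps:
$j{\left(U \right)} = 5 + U^{\frac{3}{2}}$ ($j{\left(U \right)} = 5 + U \sqrt{U} = 5 + U^{\frac{3}{2}}$)
$D{\left(p \right)} = - \frac{1}{3} + \frac{p^{\frac{3}{2}}}{3}$ ($D{\left(p \right)} = -2 + \frac{5 + p^{\frac{3}{2}}}{3} = -2 + \left(\frac{5}{3} + \frac{p^{\frac{3}{2}}}{3}\right) = - \frac{1}{3} + \frac{p^{\frac{3}{2}}}{3}$)
$B = \frac{108063899}{15135}$ ($B = \frac{1}{-15135} + 7140 = - \frac{1}{15135} + 7140 = \frac{108063899}{15135} \approx 7140.0$)
$\left(B + D{\left(67 \right)}\right) - 9402 = \left(\frac{108063899}{15135} - \left(\frac{1}{3} - \frac{67^{\frac{3}{2}}}{3}\right)\right) - 9402 = \left(\frac{108063899}{15135} - \left(\frac{1}{3} - \frac{67 \sqrt{67}}{3}\right)\right) - 9402 = \left(\frac{36019618}{5045} + \frac{67 \sqrt{67}}{3}\right) - 9402 = - \frac{11413472}{5045} + \frac{67 \sqrt{67}}{3}$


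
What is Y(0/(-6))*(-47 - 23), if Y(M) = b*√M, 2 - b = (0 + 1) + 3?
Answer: 0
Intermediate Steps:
b = -2 (b = 2 - ((0 + 1) + 3) = 2 - (1 + 3) = 2 - 1*4 = 2 - 4 = -2)
Y(M) = -2*√M
Y(0/(-6))*(-47 - 23) = (-2*√(0/(-6)))*(-47 - 23) = -2*√(0*(-⅙))*(-70) = -2*√0*(-70) = -2*0*(-70) = 0*(-70) = 0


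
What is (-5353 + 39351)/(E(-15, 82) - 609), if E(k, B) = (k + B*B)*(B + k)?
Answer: 16999/224447 ≈ 0.075737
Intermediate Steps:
E(k, B) = (B + k)*(k + B**2) (E(k, B) = (k + B**2)*(B + k) = (B + k)*(k + B**2))
(-5353 + 39351)/(E(-15, 82) - 609) = (-5353 + 39351)/((82**3 + (-15)**2 + 82*(-15) - 15*82**2) - 609) = 33998/((551368 + 225 - 1230 - 15*6724) - 609) = 33998/((551368 + 225 - 1230 - 100860) - 609) = 33998/(449503 - 609) = 33998/448894 = 33998*(1/448894) = 16999/224447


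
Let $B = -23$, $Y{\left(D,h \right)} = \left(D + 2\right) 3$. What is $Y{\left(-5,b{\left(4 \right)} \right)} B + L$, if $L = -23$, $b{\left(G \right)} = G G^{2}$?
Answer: $184$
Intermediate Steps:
$b{\left(G \right)} = G^{3}$
$Y{\left(D,h \right)} = 6 + 3 D$ ($Y{\left(D,h \right)} = \left(2 + D\right) 3 = 6 + 3 D$)
$Y{\left(-5,b{\left(4 \right)} \right)} B + L = \left(6 + 3 \left(-5\right)\right) \left(-23\right) - 23 = \left(6 - 15\right) \left(-23\right) - 23 = \left(-9\right) \left(-23\right) - 23 = 207 - 23 = 184$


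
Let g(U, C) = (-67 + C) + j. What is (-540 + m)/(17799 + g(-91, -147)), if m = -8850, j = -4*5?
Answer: -626/1171 ≈ -0.53459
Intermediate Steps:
j = -20
g(U, C) = -87 + C (g(U, C) = (-67 + C) - 20 = -87 + C)
(-540 + m)/(17799 + g(-91, -147)) = (-540 - 8850)/(17799 + (-87 - 147)) = -9390/(17799 - 234) = -9390/17565 = -9390*1/17565 = -626/1171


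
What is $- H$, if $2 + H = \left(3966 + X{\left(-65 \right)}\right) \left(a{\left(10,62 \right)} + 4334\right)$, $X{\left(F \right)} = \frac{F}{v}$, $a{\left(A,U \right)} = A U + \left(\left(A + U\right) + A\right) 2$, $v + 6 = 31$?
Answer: $- \frac{101423396}{5} \approx -2.0285 \cdot 10^{7}$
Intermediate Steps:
$v = 25$ ($v = -6 + 31 = 25$)
$a{\left(A,U \right)} = 2 U + 4 A + A U$ ($a{\left(A,U \right)} = A U + \left(U + 2 A\right) 2 = A U + \left(2 U + 4 A\right) = 2 U + 4 A + A U$)
$X{\left(F \right)} = \frac{F}{25}$
$H = \frac{101423396}{5}$ ($H = -2 + \left(3966 + \frac{1}{25} \left(-65\right)\right) \left(\left(2 \cdot 62 + 4 \cdot 10 + 10 \cdot 62\right) + 4334\right) = -2 + \left(3966 - \frac{13}{5}\right) \left(\left(124 + 40 + 620\right) + 4334\right) = -2 + \frac{19817 \left(784 + 4334\right)}{5} = -2 + \frac{19817}{5} \cdot 5118 = -2 + \frac{101423406}{5} = \frac{101423396}{5} \approx 2.0285 \cdot 10^{7}$)
$- H = \left(-1\right) \frac{101423396}{5} = - \frac{101423396}{5}$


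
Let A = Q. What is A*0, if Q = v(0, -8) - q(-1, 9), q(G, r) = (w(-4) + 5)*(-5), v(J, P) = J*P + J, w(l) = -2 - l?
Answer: 0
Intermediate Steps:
v(J, P) = J + J*P
q(G, r) = -35 (q(G, r) = ((-2 - 1*(-4)) + 5)*(-5) = ((-2 + 4) + 5)*(-5) = (2 + 5)*(-5) = 7*(-5) = -35)
Q = 35 (Q = 0*(1 - 8) - 1*(-35) = 0*(-7) + 35 = 0 + 35 = 35)
A = 35
A*0 = 35*0 = 0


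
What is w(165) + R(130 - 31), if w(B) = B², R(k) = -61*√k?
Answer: 27225 - 183*√11 ≈ 26618.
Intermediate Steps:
w(165) + R(130 - 31) = 165² - 61*√(130 - 31) = 27225 - 183*√11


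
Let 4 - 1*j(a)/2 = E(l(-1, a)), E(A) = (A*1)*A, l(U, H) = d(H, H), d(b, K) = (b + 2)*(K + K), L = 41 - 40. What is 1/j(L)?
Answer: -1/64 ≈ -0.015625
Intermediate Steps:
L = 1
d(b, K) = 2*K*(2 + b) (d(b, K) = (2 + b)*(2*K) = 2*K*(2 + b))
l(U, H) = 2*H*(2 + H)
E(A) = A**2 (E(A) = A*A = A**2)
j(a) = 8 - 8*a**2*(2 + a)**2 (j(a) = 8 - 2*4*a**2*(2 + a)**2 = 8 - 8*a**2*(2 + a)**2)
1/j(L) = 1/(8 - 8*1**2*(2 + 1)**2) = 1/(8 - 8*1*3**2) = 1/(8 - 8*1*9) = 1/(8 - 72) = 1/(-64) = -1/64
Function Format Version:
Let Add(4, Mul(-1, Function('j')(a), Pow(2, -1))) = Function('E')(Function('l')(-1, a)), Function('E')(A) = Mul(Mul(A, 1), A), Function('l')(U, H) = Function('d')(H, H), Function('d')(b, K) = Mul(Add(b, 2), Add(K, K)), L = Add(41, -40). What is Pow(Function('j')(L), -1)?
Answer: Rational(-1, 64) ≈ -0.015625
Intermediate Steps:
L = 1
Function('d')(b, K) = Mul(2, K, Add(2, b)) (Function('d')(b, K) = Mul(Add(2, b), Mul(2, K)) = Mul(2, K, Add(2, b)))
Function('l')(U, H) = Mul(2, H, Add(2, H))
Function('E')(A) = Pow(A, 2) (Function('E')(A) = Mul(A, A) = Pow(A, 2))
Function('j')(a) = Add(8, Mul(-8, Pow(a, 2), Pow(Add(2, a), 2))) (Function('j')(a) = Add(8, Mul(-2, Pow(Mul(2, a, Add(2, a)), 2))) = Add(8, Mul(-2, Mul(4, Pow(a, 2), Pow(Add(2, a), 2)))) = Add(8, Mul(-8, Pow(a, 2), Pow(Add(2, a), 2))))
Pow(Function('j')(L), -1) = Pow(Add(8, Mul(-8, Pow(1, 2), Pow(Add(2, 1), 2))), -1) = Pow(Add(8, Mul(-8, 1, Pow(3, 2))), -1) = Pow(Add(8, Mul(-8, 1, 9)), -1) = Pow(Add(8, -72), -1) = Pow(-64, -1) = Rational(-1, 64)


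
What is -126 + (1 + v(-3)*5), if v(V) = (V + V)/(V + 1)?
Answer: -110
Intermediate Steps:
v(V) = 2*V/(1 + V) (v(V) = (2*V)/(1 + V) = 2*V/(1 + V))
-126 + (1 + v(-3)*5) = -126 + (1 + (2*(-3)/(1 - 3))*5) = -126 + (1 + (2*(-3)/(-2))*5) = -126 + (1 + (2*(-3)*(-1/2))*5) = -126 + (1 + 3*5) = -126 + (1 + 15) = -126 + 16 = -110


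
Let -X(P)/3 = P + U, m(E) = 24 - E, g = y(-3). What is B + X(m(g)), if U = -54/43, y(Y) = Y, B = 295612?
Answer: 12707995/43 ≈ 2.9554e+5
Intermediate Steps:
g = -3
U = -54/43 (U = -54*1/43 = -54/43 ≈ -1.2558)
X(P) = 162/43 - 3*P (X(P) = -3*(P - 54/43) = -3*(-54/43 + P) = 162/43 - 3*P)
B + X(m(g)) = 295612 + (162/43 - 3*(24 - 1*(-3))) = 295612 + (162/43 - 3*(24 + 3)) = 295612 + (162/43 - 3*27) = 295612 + (162/43 - 81) = 295612 - 3321/43 = 12707995/43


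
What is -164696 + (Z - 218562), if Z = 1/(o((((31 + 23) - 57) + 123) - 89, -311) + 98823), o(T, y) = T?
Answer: -37886586331/98854 ≈ -3.8326e+5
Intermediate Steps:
Z = 1/98854 (Z = 1/(((((31 + 23) - 57) + 123) - 89) + 98823) = 1/((((54 - 57) + 123) - 89) + 98823) = 1/(((-3 + 123) - 89) + 98823) = 1/((120 - 89) + 98823) = 1/(31 + 98823) = 1/98854 ≈ 1.0116e-5)
-164696 + (Z - 218562) = -164696 + (1/98854 - 218562) = -164696 - 21605727947/98854 = -37886586331/98854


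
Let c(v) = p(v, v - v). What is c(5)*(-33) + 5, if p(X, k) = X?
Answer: -160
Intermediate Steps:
c(v) = v
c(5)*(-33) + 5 = 5*(-33) + 5 = -165 + 5 = -160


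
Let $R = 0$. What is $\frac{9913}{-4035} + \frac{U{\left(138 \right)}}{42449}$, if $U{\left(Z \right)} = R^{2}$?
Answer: $- \frac{9913}{4035} \approx -2.4568$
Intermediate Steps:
$U{\left(Z \right)} = 0$ ($U{\left(Z \right)} = 0^{2} = 0$)
$\frac{9913}{-4035} + \frac{U{\left(138 \right)}}{42449} = \frac{9913}{-4035} + \frac{0}{42449} = 9913 \left(- \frac{1}{4035}\right) + 0 \cdot \frac{1}{42449} = - \frac{9913}{4035} + 0 = - \frac{9913}{4035}$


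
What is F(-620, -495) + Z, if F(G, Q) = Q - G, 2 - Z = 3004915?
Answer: -3004788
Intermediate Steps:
Z = -3004913 (Z = 2 - 1*3004915 = 2 - 3004915 = -3004913)
F(-620, -495) + Z = (-495 - 1*(-620)) - 3004913 = (-495 + 620) - 3004913 = 125 - 3004913 = -3004788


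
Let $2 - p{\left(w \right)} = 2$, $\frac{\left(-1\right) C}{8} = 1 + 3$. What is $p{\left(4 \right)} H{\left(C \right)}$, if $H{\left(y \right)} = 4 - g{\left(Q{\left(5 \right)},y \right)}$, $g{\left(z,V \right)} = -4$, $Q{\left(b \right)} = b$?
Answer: $0$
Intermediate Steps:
$C = -32$ ($C = - 8 \left(1 + 3\right) = \left(-8\right) 4 = -32$)
$p{\left(w \right)} = 0$ ($p{\left(w \right)} = 2 - 2 = 0$)
$H{\left(y \right)} = 8$ ($H{\left(y \right)} = 4 - -4 = 4 + 4 = 8$)
$p{\left(4 \right)} H{\left(C \right)} = 0 \cdot 8 = 0$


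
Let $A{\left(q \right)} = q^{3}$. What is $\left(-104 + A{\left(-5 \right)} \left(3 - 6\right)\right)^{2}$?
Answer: $73441$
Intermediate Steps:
$\left(-104 + A{\left(-5 \right)} \left(3 - 6\right)\right)^{2} = \left(-104 + \left(-5\right)^{3} \left(3 - 6\right)\right)^{2} = \left(-104 - -375\right)^{2} = \left(-104 + 375\right)^{2} = 271^{2} = 73441$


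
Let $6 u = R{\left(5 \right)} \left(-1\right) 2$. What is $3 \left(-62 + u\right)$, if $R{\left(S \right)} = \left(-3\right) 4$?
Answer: $-174$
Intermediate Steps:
$R{\left(S \right)} = -12$
$u = 4$ ($u = \frac{\left(-12\right) \left(-1\right) 2}{6} = \frac{12 \cdot 2}{6} = \frac{1}{6} \cdot 24 = 4$)
$3 \left(-62 + u\right) = 3 \left(-62 + 4\right) = 3 \left(-58\right) = -174$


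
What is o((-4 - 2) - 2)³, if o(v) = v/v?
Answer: 1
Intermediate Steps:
o(v) = 1
o((-4 - 2) - 2)³ = 1³ = 1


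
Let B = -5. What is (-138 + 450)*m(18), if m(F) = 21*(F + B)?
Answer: 85176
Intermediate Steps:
m(F) = -105 + 21*F (m(F) = 21*(F - 5) = 21*(-5 + F) = -105 + 21*F)
(-138 + 450)*m(18) = (-138 + 450)*(-105 + 21*18) = 312*(-105 + 378) = 312*273 = 85176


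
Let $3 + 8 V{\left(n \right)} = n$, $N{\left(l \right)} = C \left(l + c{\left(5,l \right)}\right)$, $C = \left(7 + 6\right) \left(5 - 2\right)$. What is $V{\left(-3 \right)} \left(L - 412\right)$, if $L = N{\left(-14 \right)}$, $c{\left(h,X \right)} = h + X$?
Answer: $\frac{3927}{4} \approx 981.75$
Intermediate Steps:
$c{\left(h,X \right)} = X + h$
$C = 39$ ($C = 13 \cdot 3 = 39$)
$N{\left(l \right)} = 195 + 78 l$ ($N{\left(l \right)} = 39 \left(l + \left(l + 5\right)\right) = 39 \left(l + \left(5 + l\right)\right) = 39 \left(5 + 2 l\right) = 195 + 78 l$)
$L = -897$ ($L = 195 + 78 \left(-14\right) = 195 - 1092 = -897$)
$V{\left(n \right)} = - \frac{3}{8} + \frac{n}{8}$
$V{\left(-3 \right)} \left(L - 412\right) = \left(- \frac{3}{8} + \frac{1}{8} \left(-3\right)\right) \left(-897 - 412\right) = \left(- \frac{3}{8} - \frac{3}{8}\right) \left(-1309\right) = \left(- \frac{3}{4}\right) \left(-1309\right) = \frac{3927}{4}$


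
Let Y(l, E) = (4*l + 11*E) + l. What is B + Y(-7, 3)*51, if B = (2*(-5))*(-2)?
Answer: -82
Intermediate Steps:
Y(l, E) = 5*l + 11*E
B = 20 (B = -10*(-2) = 20)
B + Y(-7, 3)*51 = 20 + (5*(-7) + 11*3)*51 = 20 + (-35 + 33)*51 = 20 - 2*51 = 20 - 102 = -82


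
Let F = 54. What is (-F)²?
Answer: 2916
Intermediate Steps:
(-F)² = (-1*54)² = (-54)² = 2916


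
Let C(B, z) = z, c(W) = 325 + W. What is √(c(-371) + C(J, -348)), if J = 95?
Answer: I*√394 ≈ 19.849*I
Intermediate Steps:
√(c(-371) + C(J, -348)) = √((325 - 371) - 348) = √(-46 - 348) = √(-394) = I*√394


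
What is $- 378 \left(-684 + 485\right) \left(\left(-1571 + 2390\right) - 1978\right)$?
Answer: $-87182298$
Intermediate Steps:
$- 378 \left(-684 + 485\right) \left(\left(-1571 + 2390\right) - 1978\right) = - 378 \left(- 199 \left(819 - 1978\right)\right) = - 378 \left(\left(-199\right) \left(-1159\right)\right) = \left(-378\right) 230641 = -87182298$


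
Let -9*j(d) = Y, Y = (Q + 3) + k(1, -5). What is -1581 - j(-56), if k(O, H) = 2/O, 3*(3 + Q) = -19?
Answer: -42700/27 ≈ -1581.5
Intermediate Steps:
Q = -28/3 (Q = -3 + (⅓)*(-19) = -3 - 19/3 = -28/3 ≈ -9.3333)
Y = -13/3 (Y = (-28/3 + 3) + 2/1 = -19/3 + 2*1 = -19/3 + 2 = -13/3 ≈ -4.3333)
j(d) = 13/27 (j(d) = -⅑*(-13/3) = 13/27)
-1581 - j(-56) = -1581 - 1*13/27 = -1581 - 13/27 = -42700/27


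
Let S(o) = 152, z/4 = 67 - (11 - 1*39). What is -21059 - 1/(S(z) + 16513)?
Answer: -350948236/16665 ≈ -21059.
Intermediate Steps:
z = 380 (z = 4*(67 - (11 - 1*39)) = 4*(67 - (11 - 39)) = 4*(67 - 1*(-28)) = 4*(67 + 28) = 4*95 = 380)
-21059 - 1/(S(z) + 16513) = -21059 - 1/(152 + 16513) = -21059 - 1/16665 = -350948236/16665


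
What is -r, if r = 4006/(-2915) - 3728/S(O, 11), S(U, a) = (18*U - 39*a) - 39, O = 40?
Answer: 2969158/183645 ≈ 16.168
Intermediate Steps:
S(U, a) = -39 - 39*a + 18*U (S(U, a) = (-39*a + 18*U) - 39 = -39 - 39*a + 18*U)
r = -2969158/183645 (r = 4006/(-2915) - 3728/(-39 - 39*11 + 18*40) = 4006*(-1/2915) - 3728/(-39 - 429 + 720) = -4006/2915 - 3728/252 = -4006/2915 - 3728*1/252 = -4006/2915 - 932/63 = -2969158/183645 ≈ -16.168)
-r = -1*(-2969158/183645) = 2969158/183645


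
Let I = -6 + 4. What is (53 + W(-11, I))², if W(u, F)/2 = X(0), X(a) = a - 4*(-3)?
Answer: 5929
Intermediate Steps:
X(a) = 12 + a (X(a) = a + 12 = 12 + a)
I = -2
W(u, F) = 24 (W(u, F) = 2*(12 + 0) = 2*12 = 24)
(53 + W(-11, I))² = (53 + 24)² = 77² = 5929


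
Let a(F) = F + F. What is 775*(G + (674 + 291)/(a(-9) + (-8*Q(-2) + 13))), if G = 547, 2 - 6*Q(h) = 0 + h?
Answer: 351550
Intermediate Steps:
Q(h) = 1/3 - h/6 (Q(h) = 1/3 - (0 + h)/6 = 1/3 - h/6)
a(F) = 2*F
775*(G + (674 + 291)/(a(-9) + (-8*Q(-2) + 13))) = 775*(547 + (674 + 291)/(2*(-9) + (-8*(1/3 - 1/6*(-2)) + 13))) = 775*(547 + 965/(-18 + (-8*(1/3 + 1/3) + 13))) = 775*(547 + 965/(-18 + (-8*2/3 + 13))) = 775*(547 + 965/(-18 + (-16/3 + 13))) = 775*(547 + 965/(-18 + 23/3)) = 775*(547 + 965/(-31/3)) = 775*(547 + 965*(-3/31)) = 775*(547 - 2895/31) = 775*(14062/31) = 351550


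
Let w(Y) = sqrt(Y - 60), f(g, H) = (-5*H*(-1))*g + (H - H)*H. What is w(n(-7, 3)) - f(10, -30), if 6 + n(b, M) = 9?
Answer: 1500 + I*sqrt(57) ≈ 1500.0 + 7.5498*I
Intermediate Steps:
f(g, H) = 5*H*g (f(g, H) = (5*H)*g + 0*H = 5*H*g + 0 = 5*H*g)
n(b, M) = 3 (n(b, M) = -6 + 9 = 3)
w(Y) = sqrt(-60 + Y)
w(n(-7, 3)) - f(10, -30) = sqrt(-60 + 3) - 5*(-30)*10 = sqrt(-57) - 1*(-1500) = I*sqrt(57) + 1500 = 1500 + I*sqrt(57)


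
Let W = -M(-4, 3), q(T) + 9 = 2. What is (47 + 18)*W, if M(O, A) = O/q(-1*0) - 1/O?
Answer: -1495/28 ≈ -53.393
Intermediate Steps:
q(T) = -7 (q(T) = -9 + 2 = -7)
M(O, A) = -1/O - O/7 (M(O, A) = O/(-7) - 1/O = O*(-⅐) - 1/O = -O/7 - 1/O = -1/O - O/7)
W = -23/28 (W = -(-1/(-4) - ⅐*(-4)) = -(-1*(-¼) + 4/7) = -(¼ + 4/7) = -1*23/28 = -23/28 ≈ -0.82143)
(47 + 18)*W = (47 + 18)*(-23/28) = 65*(-23/28) = -1495/28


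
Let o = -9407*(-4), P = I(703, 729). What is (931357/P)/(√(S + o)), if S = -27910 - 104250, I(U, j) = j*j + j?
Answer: -931357*I*√23633/25153547220 ≈ -0.0056922*I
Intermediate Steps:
I(U, j) = j + j² (I(U, j) = j² + j = j + j²)
P = 532170 (P = 729*(1 + 729) = 729*730 = 532170)
S = -132160
o = 37628 (o = -409*(-92) = 37628)
(931357/P)/(√(S + o)) = (931357/532170)/(√(-132160 + 37628)) = (931357*(1/532170))/(√(-94532)) = 931357/(532170*((2*I*√23633))) = 931357*(-I*√23633/47266)/532170 = -931357*I*√23633/25153547220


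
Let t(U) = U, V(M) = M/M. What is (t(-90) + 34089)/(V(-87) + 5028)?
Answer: 33999/5029 ≈ 6.7606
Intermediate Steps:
V(M) = 1
(t(-90) + 34089)/(V(-87) + 5028) = (-90 + 34089)/(1 + 5028) = 33999/5029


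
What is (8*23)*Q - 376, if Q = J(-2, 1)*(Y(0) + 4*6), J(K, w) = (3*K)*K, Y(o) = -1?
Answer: 50408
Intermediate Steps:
J(K, w) = 3*K²
Q = 276 (Q = (3*(-2)²)*(-1 + 4*6) = (3*4)*(-1 + 24) = 12*23 = 276)
(8*23)*Q - 376 = (8*23)*276 - 376 = 184*276 - 376 = 50784 - 376 = 50408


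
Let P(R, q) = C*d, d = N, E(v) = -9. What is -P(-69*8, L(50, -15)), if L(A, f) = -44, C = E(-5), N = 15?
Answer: 135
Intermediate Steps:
C = -9
d = 15
P(R, q) = -135 (P(R, q) = -9*15 = -135)
-P(-69*8, L(50, -15)) = -1*(-135) = 135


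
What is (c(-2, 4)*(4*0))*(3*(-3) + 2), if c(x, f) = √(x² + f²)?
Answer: 0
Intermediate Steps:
c(x, f) = √(f² + x²)
(c(-2, 4)*(4*0))*(3*(-3) + 2) = (√(4² + (-2)²)*(4*0))*(3*(-3) + 2) = (√(16 + 4)*0)*(-9 + 2) = (√20*0)*(-7) = ((2*√5)*0)*(-7) = 0*(-7) = 0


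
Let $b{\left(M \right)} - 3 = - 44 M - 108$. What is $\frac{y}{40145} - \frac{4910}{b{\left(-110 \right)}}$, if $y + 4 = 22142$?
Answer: $- \frac{18457704}{38017315} \approx -0.48551$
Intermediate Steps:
$y = 22138$ ($y = -4 + 22142 = 22138$)
$b{\left(M \right)} = -105 - 44 M$ ($b{\left(M \right)} = 3 - \left(108 + 44 M\right) = -105 - 44 M$)
$\frac{y}{40145} - \frac{4910}{b{\left(-110 \right)}} = \frac{22138}{40145} - \frac{4910}{-105 - -4840} = 22138 \cdot \frac{1}{40145} - \frac{4910}{-105 + 4840} = \frac{22138}{40145} - \frac{4910}{4735} = \frac{22138}{40145} - \frac{982}{947} = - \frac{18457704}{38017315}$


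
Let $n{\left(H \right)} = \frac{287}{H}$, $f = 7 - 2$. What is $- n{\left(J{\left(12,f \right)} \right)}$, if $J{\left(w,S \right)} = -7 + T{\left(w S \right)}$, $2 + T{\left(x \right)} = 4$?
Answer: $\frac{287}{5} \approx 57.4$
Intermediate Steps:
$T{\left(x \right)} = 2$ ($T{\left(x \right)} = -2 + 4 = 2$)
$f = 5$
$J{\left(w,S \right)} = -5$ ($J{\left(w,S \right)} = -7 + 2 = -5$)
$- n{\left(J{\left(12,f \right)} \right)} = - \frac{287}{-5} = - \frac{287 \left(-1\right)}{5} = \left(-1\right) \left(- \frac{287}{5}\right) = \frac{287}{5}$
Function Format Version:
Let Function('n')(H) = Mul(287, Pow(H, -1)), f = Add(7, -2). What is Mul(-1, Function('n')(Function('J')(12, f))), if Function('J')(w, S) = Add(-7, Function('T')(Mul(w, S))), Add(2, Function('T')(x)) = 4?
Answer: Rational(287, 5) ≈ 57.400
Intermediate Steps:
Function('T')(x) = 2 (Function('T')(x) = Add(-2, 4) = 2)
f = 5
Function('J')(w, S) = -5 (Function('J')(w, S) = Add(-7, 2) = -5)
Mul(-1, Function('n')(Function('J')(12, f))) = Mul(-1, Mul(287, Pow(-5, -1))) = Mul(-1, Mul(287, Rational(-1, 5))) = Mul(-1, Rational(-287, 5)) = Rational(287, 5)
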